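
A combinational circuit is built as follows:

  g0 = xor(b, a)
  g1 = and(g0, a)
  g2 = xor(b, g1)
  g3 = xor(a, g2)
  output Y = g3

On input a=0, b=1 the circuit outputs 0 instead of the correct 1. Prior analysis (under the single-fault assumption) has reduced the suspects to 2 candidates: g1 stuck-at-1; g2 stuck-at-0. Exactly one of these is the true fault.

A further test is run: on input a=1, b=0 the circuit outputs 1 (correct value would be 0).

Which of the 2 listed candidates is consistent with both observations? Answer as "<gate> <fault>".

Evaluate each candidate on input a=1, b=0:
  g1 stuck-at-1: g0=1, g1=1 [stuck-at-1], g2=1, g3=0 → 0 — eliminated
  g2 stuck-at-0: g0=1, g1=1, g2=0 [stuck-at-0], g3=1 → 1 — matches
Only g2 stuck-at-0 reproduces the observed 1.

g2 stuck-at-0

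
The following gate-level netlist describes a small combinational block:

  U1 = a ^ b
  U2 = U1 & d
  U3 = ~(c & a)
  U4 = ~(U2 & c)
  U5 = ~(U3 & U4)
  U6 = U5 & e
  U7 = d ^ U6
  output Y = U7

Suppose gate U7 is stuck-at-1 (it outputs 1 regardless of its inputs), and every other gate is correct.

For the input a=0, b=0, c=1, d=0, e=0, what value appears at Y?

Propagate with U7 forced: U1=0, U2=0, U3=1, U4=1, U5=0, U6=0, U7=1 [stuck-at-1].
So Y = 1. (Without the fault it would be 0.)

1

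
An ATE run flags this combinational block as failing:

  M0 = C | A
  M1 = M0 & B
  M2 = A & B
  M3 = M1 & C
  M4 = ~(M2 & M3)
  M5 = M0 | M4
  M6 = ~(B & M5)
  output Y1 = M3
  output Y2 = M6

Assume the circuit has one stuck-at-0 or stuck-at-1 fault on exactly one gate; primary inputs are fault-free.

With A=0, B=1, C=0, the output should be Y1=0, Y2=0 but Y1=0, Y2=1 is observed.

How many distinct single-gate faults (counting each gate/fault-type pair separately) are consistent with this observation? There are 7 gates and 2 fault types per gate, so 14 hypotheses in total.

Fault-free: M0=0, M1=0, M2=0, M3=0, M4=1, M5=1, M6=0 → Y1=0, Y2=0. Observed Y1=0, Y2=1.
  M0 stuck-at-0: output Y1=0, Y2=0 ✗
  M0 stuck-at-1: output Y1=0, Y2=0 ✗
  M1 stuck-at-0: output Y1=0, Y2=0 ✗
  M1 stuck-at-1: output Y1=0, Y2=0 ✗
  M2 stuck-at-0: output Y1=0, Y2=0 ✗
  M2 stuck-at-1: output Y1=0, Y2=0 ✗
  M3 stuck-at-0: output Y1=0, Y2=0 ✗
  M3 stuck-at-1: output Y1=1, Y2=0 ✗
  M4 stuck-at-0: output Y1=0, Y2=1 ✓
  M4 stuck-at-1: output Y1=0, Y2=0 ✗
  M5 stuck-at-0: output Y1=0, Y2=1 ✓
  M5 stuck-at-1: output Y1=0, Y2=0 ✗
  M6 stuck-at-0: output Y1=0, Y2=0 ✗
  M6 stuck-at-1: output Y1=0, Y2=1 ✓
Consistent faults: {M4 stuck-at-0, M5 stuck-at-0, M6 stuck-at-1} — 3 in all.

3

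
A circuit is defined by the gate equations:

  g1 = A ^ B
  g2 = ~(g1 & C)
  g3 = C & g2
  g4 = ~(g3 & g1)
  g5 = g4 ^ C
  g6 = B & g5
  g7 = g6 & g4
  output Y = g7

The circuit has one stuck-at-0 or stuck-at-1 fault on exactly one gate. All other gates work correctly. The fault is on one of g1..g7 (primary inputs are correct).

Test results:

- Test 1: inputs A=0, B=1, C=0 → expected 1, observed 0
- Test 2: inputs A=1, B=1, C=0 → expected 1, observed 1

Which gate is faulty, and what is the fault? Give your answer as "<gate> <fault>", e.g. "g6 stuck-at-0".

g3 stuck-at-1

Fault-free values for test 1 (A=0, B=1, C=0): g1=1, g2=1, g3=0, g4=1, g5=1, g6=1, g7=1, giving Y=1. Observed 0.
Test 1: faults giving observed 0 are {g3 stuck-at-1, g4 stuck-at-0, g5 stuck-at-0, g6 stuck-at-0, g7 stuck-at-0}.
Test 2 (A=1, B=1, C=0): fault-free g1=0, g2=1, g3=0, g4=1, g5=1, g6=1, g7=1 → 1; observed 1. Eliminates g4 stuck-at-0, g5 stuck-at-0, g6 stuck-at-0, g7 stuck-at-0.
Only g3 stuck-at-1 is consistent with every test.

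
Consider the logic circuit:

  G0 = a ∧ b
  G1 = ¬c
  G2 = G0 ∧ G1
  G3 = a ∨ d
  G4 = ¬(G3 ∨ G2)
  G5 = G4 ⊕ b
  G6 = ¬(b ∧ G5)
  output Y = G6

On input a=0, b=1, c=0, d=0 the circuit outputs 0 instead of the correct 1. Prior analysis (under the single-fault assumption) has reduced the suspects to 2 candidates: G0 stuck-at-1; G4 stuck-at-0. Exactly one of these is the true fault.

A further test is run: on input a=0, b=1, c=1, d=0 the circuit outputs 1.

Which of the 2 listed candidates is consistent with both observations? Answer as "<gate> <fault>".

G0 stuck-at-1

Evaluate each candidate on input a=0, b=1, c=1, d=0:
  G0 stuck-at-1: G0=1 [stuck-at-1], G1=0, G2=0, G3=0, G4=1, G5=0, G6=1 → 1 — matches
  G4 stuck-at-0: G0=0, G1=0, G2=0, G3=0, G4=0 [stuck-at-0], G5=1, G6=0 → 0 — eliminated
Only G0 stuck-at-1 reproduces the observed 1.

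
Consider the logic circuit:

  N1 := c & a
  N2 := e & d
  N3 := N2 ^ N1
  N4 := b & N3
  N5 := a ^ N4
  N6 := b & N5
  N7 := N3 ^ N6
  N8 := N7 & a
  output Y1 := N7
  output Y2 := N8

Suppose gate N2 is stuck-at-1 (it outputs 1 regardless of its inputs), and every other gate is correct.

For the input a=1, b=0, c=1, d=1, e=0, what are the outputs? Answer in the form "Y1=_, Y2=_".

Propagate with N2 forced: N1=1, N2=1 [stuck-at-1], N3=0, N4=0, N5=1, N6=0, N7=0, N8=0.
So the outputs are Y1=0, Y2=0. (Without the fault they would be Y1=1, Y2=1.)

Y1=0, Y2=0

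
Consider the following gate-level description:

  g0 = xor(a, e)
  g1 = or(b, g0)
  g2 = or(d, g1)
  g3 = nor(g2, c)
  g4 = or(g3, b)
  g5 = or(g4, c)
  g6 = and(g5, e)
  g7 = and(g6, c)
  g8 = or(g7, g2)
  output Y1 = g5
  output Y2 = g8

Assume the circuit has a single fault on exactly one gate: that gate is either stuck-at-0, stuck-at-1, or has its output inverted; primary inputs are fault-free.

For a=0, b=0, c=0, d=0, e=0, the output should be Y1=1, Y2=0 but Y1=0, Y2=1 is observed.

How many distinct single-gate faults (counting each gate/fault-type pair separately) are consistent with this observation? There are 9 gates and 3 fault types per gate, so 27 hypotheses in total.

Fault-free: g0=0, g1=0, g2=0, g3=1, g4=1, g5=1, g6=0, g7=0, g8=0 → Y1=1, Y2=0. Observed Y1=0, Y2=1.
  g0: stuck-at-1, inverted output ✓; others ✗
  g1: stuck-at-1, inverted output ✓; others ✗
  g2: stuck-at-1, inverted output ✓; others ✗
  g3: none of the 3 fault types match ✗
  g4: none of the 3 fault types match ✗
  g5: none of the 3 fault types match ✗
  g6: none of the 3 fault types match ✗
  g7: none of the 3 fault types match ✗
  g8: none of the 3 fault types match ✗
Consistent faults: {g0 stuck-at-1, g0 inverted output, g1 stuck-at-1, g1 inverted output, g2 stuck-at-1, g2 inverted output} — 6 in all.

6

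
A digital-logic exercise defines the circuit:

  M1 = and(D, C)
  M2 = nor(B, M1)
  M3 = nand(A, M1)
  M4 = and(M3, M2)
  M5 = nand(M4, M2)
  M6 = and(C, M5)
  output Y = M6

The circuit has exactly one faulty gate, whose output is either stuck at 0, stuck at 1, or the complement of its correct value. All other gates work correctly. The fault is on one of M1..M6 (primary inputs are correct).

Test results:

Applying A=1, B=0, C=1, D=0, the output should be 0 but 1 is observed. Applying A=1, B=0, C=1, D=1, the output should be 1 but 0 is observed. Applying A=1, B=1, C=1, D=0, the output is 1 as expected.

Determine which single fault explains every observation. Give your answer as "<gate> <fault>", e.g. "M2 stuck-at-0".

M1 inverted output

Fault-free values for test 1 (A=1, B=0, C=1, D=0): M1=0, M2=1, M3=1, M4=1, M5=0, M6=0, giving Y=0. Observed 1.
Test 1: faults giving observed 1 are {M1 stuck-at-1, M1 inverted output, M2 stuck-at-0, M2 inverted output, M3 stuck-at-0, M3 inverted output, M4 stuck-at-0, M4 inverted output, M5 stuck-at-1, M5 inverted output, M6 stuck-at-1, M6 inverted output}.
Test 2 (A=1, B=0, C=1, D=1): fault-free M1=1, M2=0, M3=0, M4=0, M5=1, M6=1 → 1; observed 0. Eliminates M1 stuck-at-1, M2 stuck-at-0, M2 inverted output, M3 stuck-at-0, M3 inverted output, M4 stuck-at-0, M4 inverted output, M5 stuck-at-1, M6 stuck-at-1.
Test 3 (A=1, B=1, C=1, D=0): fault-free M1=0, M2=0, M3=1, M4=0, M5=1, M6=1 → 1; observed 1. Eliminates M5 inverted output, M6 inverted output.
Only M1 inverted output is consistent with every test.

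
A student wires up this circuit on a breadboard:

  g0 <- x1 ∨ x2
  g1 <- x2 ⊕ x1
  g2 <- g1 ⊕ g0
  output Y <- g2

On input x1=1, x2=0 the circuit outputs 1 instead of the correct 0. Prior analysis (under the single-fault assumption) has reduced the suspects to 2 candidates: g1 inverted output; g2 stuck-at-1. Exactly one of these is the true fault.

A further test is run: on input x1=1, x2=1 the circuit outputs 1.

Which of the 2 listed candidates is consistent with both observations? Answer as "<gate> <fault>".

g2 stuck-at-1

Evaluate each candidate on input x1=1, x2=1:
  g1 inverted output: g0=1, g1=1 [inverted output], g2=0 → 0 — eliminated
  g2 stuck-at-1: g0=1, g1=0, g2=1 [stuck-at-1] → 1 — matches
Only g2 stuck-at-1 reproduces the observed 1.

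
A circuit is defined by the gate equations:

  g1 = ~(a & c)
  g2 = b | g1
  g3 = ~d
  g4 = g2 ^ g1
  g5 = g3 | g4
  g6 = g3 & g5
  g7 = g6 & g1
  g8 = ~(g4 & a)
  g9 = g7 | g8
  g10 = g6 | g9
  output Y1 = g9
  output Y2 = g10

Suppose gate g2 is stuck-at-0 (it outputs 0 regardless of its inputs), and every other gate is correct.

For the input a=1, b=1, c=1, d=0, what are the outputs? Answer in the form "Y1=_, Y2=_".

Y1=1, Y2=1

Propagate with g2 forced: g1=0, g2=0 [stuck-at-0], g3=1, g4=0, g5=1, g6=1, g7=0, g8=1, g9=1, g10=1.
So the outputs are Y1=1, Y2=1. (Without the fault they would be Y1=0, Y2=1.)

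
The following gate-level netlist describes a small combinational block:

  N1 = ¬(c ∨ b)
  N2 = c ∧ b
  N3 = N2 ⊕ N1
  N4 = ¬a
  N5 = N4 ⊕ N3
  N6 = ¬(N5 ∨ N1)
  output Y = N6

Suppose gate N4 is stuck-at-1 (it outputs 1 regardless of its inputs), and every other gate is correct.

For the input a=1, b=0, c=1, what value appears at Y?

Propagate with N4 forced: N1=0, N2=0, N3=0, N4=1 [stuck-at-1], N5=1, N6=0.
So Y = 0. (Without the fault it would be 1.)

0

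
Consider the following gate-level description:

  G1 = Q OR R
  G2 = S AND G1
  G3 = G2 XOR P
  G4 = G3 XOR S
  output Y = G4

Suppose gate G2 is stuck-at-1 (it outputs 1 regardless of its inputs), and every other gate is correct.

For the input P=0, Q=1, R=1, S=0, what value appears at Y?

1

Propagate with G2 forced: G1=1, G2=1 [stuck-at-1], G3=1, G4=1.
So Y = 1. (Without the fault it would be 0.)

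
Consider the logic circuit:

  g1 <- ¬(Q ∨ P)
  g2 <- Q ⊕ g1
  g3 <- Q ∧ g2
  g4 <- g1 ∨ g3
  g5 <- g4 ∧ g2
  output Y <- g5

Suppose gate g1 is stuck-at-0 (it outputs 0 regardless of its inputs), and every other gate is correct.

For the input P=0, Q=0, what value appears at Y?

0

Propagate with g1 forced: g1=0 [stuck-at-0], g2=0, g3=0, g4=0, g5=0.
So Y = 0. (Without the fault it would be 1.)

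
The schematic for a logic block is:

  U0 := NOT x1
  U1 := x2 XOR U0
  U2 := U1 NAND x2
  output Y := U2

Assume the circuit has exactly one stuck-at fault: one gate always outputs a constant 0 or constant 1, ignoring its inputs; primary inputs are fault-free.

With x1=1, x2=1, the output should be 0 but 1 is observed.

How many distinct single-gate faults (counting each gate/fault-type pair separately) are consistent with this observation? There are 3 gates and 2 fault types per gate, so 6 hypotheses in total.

3

Fault-free: U0=0, U1=1, U2=0 → 0. Observed 1.
  U0 stuck-at-0: output 0 ✗
  U0 stuck-at-1: output 1 ✓
  U1 stuck-at-0: output 1 ✓
  U1 stuck-at-1: output 0 ✗
  U2 stuck-at-0: output 0 ✗
  U2 stuck-at-1: output 1 ✓
Consistent faults: {U0 stuck-at-1, U1 stuck-at-0, U2 stuck-at-1} — 3 in all.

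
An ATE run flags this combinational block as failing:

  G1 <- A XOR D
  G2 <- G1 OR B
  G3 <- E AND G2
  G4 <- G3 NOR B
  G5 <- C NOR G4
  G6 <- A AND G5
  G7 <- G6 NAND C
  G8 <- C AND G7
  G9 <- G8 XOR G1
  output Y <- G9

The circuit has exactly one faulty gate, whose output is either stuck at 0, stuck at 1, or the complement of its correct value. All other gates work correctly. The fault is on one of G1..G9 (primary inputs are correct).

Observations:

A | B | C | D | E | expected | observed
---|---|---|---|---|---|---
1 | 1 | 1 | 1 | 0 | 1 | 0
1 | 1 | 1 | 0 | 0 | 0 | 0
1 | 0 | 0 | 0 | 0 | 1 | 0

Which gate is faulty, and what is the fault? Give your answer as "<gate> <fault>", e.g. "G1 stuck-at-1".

Fault-free values for test 1 (A=1, B=1, C=1, D=1, E=0): G1=0, G2=1, G3=0, G4=0, G5=0, G6=0, G7=1, G8=1, G9=1, giving Y=1. Observed 0.
Test 1: faults giving observed 0 are {G1 stuck-at-1, G1 inverted output, G5 stuck-at-1, G5 inverted output, G6 stuck-at-1, G6 inverted output, G7 stuck-at-0, G7 inverted output, G8 stuck-at-0, G8 inverted output, G9 stuck-at-0, G9 inverted output}.
Test 2 (A=1, B=1, C=1, D=0, E=0): fault-free G1=1, G2=1, G3=0, G4=0, G5=0, G6=0, G7=1, G8=1, G9=0 → 0; observed 0. Eliminates G1 inverted output, G5 stuck-at-1, G5 inverted output, G6 stuck-at-1, G6 inverted output, G7 stuck-at-0, G7 inverted output, G8 stuck-at-0, G8 inverted output, G9 inverted output.
Test 3 (A=1, B=0, C=0, D=0, E=0): fault-free G1=1, G2=1, G3=0, G4=1, G5=0, G6=0, G7=1, G8=0, G9=1 → 1; observed 0. Eliminates G1 stuck-at-1.
Only G9 stuck-at-0 is consistent with every test.

G9 stuck-at-0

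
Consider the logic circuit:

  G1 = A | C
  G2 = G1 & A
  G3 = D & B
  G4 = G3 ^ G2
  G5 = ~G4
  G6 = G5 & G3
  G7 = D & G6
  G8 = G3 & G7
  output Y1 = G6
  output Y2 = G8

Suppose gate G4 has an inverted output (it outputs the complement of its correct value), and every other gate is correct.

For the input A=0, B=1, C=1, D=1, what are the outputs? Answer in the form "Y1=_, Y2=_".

Y1=1, Y2=1

Propagate with G4 forced: G1=1, G2=0, G3=1, G4=0 [inverted output], G5=1, G6=1, G7=1, G8=1.
So the outputs are Y1=1, Y2=1. (Without the fault they would be Y1=0, Y2=0.)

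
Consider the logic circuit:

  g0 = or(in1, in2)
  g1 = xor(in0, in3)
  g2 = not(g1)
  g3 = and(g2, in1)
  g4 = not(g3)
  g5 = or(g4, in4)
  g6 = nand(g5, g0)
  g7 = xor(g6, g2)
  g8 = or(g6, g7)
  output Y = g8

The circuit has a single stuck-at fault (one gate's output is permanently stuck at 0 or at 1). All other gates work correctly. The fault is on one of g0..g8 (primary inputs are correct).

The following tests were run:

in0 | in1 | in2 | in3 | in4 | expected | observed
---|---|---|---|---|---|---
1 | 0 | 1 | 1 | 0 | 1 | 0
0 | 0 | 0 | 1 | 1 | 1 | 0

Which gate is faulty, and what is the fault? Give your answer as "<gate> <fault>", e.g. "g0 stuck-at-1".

g8 stuck-at-0

Fault-free values for test 1 (in0=1, in1=0, in2=1, in3=1, in4=0): g0=1, g1=0, g2=1, g3=0, g4=1, g5=1, g6=0, g7=1, g8=1, giving Y=1. Observed 0.
Test 1: faults giving observed 0 are {g1 stuck-at-1, g2 stuck-at-0, g7 stuck-at-0, g8 stuck-at-0}.
Test 2 (in0=0, in1=0, in2=0, in3=1, in4=1): fault-free g0=0, g1=1, g2=0, g3=0, g4=1, g5=1, g6=1, g7=1, g8=1 → 1; observed 0. Eliminates g1 stuck-at-1, g2 stuck-at-0, g7 stuck-at-0.
Only g8 stuck-at-0 is consistent with every test.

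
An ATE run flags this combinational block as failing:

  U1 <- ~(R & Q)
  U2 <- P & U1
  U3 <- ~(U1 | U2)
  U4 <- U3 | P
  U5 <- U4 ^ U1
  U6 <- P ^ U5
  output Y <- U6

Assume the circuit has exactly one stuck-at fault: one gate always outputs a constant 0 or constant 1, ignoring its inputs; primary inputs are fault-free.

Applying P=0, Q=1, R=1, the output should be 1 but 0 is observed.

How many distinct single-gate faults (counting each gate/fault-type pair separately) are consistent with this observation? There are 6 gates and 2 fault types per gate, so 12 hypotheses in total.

5

Fault-free: U1=0, U2=0, U3=1, U4=1, U5=1, U6=1 → 1. Observed 0.
  U1 stuck-at-0: output 1 ✗
  U1 stuck-at-1: output 1 ✗
  U2 stuck-at-0: output 1 ✗
  U2 stuck-at-1: output 0 ✓
  U3 stuck-at-0: output 0 ✓
  U3 stuck-at-1: output 1 ✗
  U4 stuck-at-0: output 0 ✓
  U4 stuck-at-1: output 1 ✗
  U5 stuck-at-0: output 0 ✓
  U5 stuck-at-1: output 1 ✗
  U6 stuck-at-0: output 0 ✓
  U6 stuck-at-1: output 1 ✗
Consistent faults: {U2 stuck-at-1, U3 stuck-at-0, U4 stuck-at-0, U5 stuck-at-0, U6 stuck-at-0} — 5 in all.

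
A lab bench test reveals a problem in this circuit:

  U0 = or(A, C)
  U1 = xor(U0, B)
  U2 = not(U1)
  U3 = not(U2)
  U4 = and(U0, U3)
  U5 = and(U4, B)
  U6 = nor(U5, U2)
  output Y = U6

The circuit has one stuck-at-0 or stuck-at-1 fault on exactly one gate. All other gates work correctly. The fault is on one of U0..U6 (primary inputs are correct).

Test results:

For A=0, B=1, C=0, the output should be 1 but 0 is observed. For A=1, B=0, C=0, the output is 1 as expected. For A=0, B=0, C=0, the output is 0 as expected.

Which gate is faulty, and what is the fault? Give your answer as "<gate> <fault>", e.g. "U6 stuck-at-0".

Fault-free values for test 1 (A=0, B=1, C=0): U0=0, U1=1, U2=0, U3=1, U4=0, U5=0, U6=1, giving Y=1. Observed 0.
Test 1: faults giving observed 0 are {U0 stuck-at-1, U1 stuck-at-0, U2 stuck-at-1, U4 stuck-at-1, U5 stuck-at-1, U6 stuck-at-0}.
Test 2 (A=1, B=0, C=0): fault-free U0=1, U1=1, U2=0, U3=1, U4=1, U5=0, U6=1 → 1; observed 1. Eliminates U1 stuck-at-0, U2 stuck-at-1, U5 stuck-at-1, U6 stuck-at-0.
Test 3 (A=0, B=0, C=0): fault-free U0=0, U1=0, U2=1, U3=0, U4=0, U5=0, U6=0 → 0; observed 0. Eliminates U0 stuck-at-1.
Only U4 stuck-at-1 is consistent with every test.

U4 stuck-at-1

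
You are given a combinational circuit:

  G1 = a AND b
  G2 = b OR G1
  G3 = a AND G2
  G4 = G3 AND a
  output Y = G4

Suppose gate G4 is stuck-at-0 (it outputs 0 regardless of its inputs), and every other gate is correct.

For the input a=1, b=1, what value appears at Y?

0

Propagate with G4 forced: G1=1, G2=1, G3=1, G4=0 [stuck-at-0].
So Y = 0. (Without the fault it would be 1.)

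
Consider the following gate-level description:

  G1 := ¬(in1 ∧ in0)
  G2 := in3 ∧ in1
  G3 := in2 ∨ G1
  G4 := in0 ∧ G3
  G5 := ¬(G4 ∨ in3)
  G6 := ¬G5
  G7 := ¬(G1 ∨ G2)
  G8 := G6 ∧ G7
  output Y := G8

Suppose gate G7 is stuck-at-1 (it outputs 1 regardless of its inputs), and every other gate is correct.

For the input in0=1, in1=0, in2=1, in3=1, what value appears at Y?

1

Propagate with G7 forced: G1=1, G2=0, G3=1, G4=1, G5=0, G6=1, G7=1 [stuck-at-1], G8=1.
So Y = 1. (Without the fault it would be 0.)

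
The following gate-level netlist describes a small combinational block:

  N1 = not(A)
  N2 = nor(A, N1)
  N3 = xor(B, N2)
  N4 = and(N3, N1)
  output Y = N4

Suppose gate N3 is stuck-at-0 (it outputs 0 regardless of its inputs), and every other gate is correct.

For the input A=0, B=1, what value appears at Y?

0

Propagate with N3 forced: N1=1, N2=0, N3=0 [stuck-at-0], N4=0.
So Y = 0. (Without the fault it would be 1.)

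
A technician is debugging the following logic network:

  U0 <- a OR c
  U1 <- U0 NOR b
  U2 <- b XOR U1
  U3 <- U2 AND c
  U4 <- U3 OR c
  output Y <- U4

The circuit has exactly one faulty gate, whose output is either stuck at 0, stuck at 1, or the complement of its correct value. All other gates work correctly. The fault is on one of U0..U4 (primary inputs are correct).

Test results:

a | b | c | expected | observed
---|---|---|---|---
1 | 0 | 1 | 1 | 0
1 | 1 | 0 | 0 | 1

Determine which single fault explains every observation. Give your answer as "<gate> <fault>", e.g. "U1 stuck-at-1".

Fault-free values for test 1 (a=1, b=0, c=1): U0=1, U1=0, U2=0, U3=0, U4=1, giving Y=1. Observed 0.
Test 1: faults giving observed 0 are {U4 stuck-at-0, U4 inverted output}.
Test 2 (a=1, b=1, c=0): fault-free U0=1, U1=0, U2=1, U3=0, U4=0 → 0; observed 1. Eliminates U4 stuck-at-0.
Only U4 inverted output is consistent with every test.

U4 inverted output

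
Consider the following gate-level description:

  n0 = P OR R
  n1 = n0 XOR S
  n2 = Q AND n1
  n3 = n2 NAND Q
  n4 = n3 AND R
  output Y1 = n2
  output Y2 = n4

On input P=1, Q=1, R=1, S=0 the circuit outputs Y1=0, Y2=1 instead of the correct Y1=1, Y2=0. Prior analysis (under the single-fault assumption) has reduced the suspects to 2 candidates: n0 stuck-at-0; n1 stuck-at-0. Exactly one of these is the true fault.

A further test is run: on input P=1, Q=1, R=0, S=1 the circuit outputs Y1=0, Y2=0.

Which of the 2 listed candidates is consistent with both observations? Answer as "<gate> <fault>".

Evaluate each candidate on input P=1, Q=1, R=0, S=1:
  n0 stuck-at-0: n0=0 [stuck-at-0], n1=1, n2=1, n3=0, n4=0 → Y1=1, Y2=0 — eliminated
  n1 stuck-at-0: n0=1, n1=0 [stuck-at-0], n2=0, n3=1, n4=0 → Y1=0, Y2=0 — matches
Only n1 stuck-at-0 reproduces the observed Y1=0, Y2=0.

n1 stuck-at-0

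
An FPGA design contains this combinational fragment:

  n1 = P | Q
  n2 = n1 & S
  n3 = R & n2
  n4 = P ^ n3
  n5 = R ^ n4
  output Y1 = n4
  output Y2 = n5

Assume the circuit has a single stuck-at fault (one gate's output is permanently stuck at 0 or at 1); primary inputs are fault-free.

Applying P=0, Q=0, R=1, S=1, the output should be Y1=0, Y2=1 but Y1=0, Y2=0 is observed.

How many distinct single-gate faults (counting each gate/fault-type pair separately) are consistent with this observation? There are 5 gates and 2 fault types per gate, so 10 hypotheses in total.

Fault-free: n1=0, n2=0, n3=0, n4=0, n5=1 → Y1=0, Y2=1. Observed Y1=0, Y2=0.
  n1 stuck-at-0: output Y1=0, Y2=1 ✗
  n1 stuck-at-1: output Y1=1, Y2=0 ✗
  n2 stuck-at-0: output Y1=0, Y2=1 ✗
  n2 stuck-at-1: output Y1=1, Y2=0 ✗
  n3 stuck-at-0: output Y1=0, Y2=1 ✗
  n3 stuck-at-1: output Y1=1, Y2=0 ✗
  n4 stuck-at-0: output Y1=0, Y2=1 ✗
  n4 stuck-at-1: output Y1=1, Y2=0 ✗
  n5 stuck-at-0: output Y1=0, Y2=0 ✓
  n5 stuck-at-1: output Y1=0, Y2=1 ✗
Consistent faults: {n5 stuck-at-0} — 1 in all.

1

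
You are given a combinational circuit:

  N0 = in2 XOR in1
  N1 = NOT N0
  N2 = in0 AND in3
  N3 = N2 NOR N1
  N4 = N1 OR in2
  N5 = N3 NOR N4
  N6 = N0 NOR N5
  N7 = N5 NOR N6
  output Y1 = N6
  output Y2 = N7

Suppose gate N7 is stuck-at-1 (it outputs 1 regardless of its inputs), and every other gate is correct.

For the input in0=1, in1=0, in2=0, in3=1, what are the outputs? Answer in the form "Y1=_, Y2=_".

Y1=1, Y2=1

Propagate with N7 forced: N0=0, N1=1, N2=1, N3=0, N4=1, N5=0, N6=1, N7=1 [stuck-at-1].
So the outputs are Y1=1, Y2=1. (Without the fault they would be Y1=1, Y2=0.)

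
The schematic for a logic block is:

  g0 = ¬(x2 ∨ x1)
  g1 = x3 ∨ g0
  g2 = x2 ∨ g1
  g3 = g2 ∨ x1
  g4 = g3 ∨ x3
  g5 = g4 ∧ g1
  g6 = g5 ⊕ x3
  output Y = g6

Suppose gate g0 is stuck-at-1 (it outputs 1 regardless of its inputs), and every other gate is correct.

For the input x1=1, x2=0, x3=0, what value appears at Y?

1

Propagate with g0 forced: g0=1 [stuck-at-1], g1=1, g2=1, g3=1, g4=1, g5=1, g6=1.
So Y = 1. (Without the fault it would be 0.)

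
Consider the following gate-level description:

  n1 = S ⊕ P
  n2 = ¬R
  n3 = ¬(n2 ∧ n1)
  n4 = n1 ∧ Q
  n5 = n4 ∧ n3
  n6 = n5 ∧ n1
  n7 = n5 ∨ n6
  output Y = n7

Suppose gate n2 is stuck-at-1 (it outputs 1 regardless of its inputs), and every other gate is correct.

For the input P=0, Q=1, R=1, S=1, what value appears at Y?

Propagate with n2 forced: n1=1, n2=1 [stuck-at-1], n3=0, n4=1, n5=0, n6=0, n7=0.
So Y = 0. (Without the fault it would be 1.)

0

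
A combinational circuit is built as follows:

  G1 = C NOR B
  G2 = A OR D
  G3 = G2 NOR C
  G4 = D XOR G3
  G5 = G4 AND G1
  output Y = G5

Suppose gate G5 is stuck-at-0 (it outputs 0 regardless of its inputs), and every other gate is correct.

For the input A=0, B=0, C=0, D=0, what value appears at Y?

Propagate with G5 forced: G1=1, G2=0, G3=1, G4=1, G5=0 [stuck-at-0].
So Y = 0. (Without the fault it would be 1.)

0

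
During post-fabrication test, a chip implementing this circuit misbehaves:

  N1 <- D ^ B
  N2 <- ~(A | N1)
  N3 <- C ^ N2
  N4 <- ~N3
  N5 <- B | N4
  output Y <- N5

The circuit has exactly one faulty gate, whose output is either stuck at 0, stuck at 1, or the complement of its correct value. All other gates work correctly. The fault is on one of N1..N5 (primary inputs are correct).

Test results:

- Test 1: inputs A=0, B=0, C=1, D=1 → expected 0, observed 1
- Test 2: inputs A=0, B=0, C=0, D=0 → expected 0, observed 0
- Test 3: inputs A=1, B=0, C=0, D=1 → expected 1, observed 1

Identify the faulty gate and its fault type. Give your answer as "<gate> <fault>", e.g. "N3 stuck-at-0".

N1 stuck-at-0

Fault-free values for test 1 (A=0, B=0, C=1, D=1): N1=1, N2=0, N3=1, N4=0, N5=0, giving Y=0. Observed 1.
Test 1: faults giving observed 1 are {N1 stuck-at-0, N1 inverted output, N2 stuck-at-1, N2 inverted output, N3 stuck-at-0, N3 inverted output, N4 stuck-at-1, N4 inverted output, N5 stuck-at-1, N5 inverted output}.
Test 2 (A=0, B=0, C=0, D=0): fault-free N1=0, N2=1, N3=1, N4=0, N5=0 → 0; observed 0. Eliminates N1 inverted output, N2 inverted output, N3 stuck-at-0, N3 inverted output, N4 stuck-at-1, N4 inverted output, N5 stuck-at-1, N5 inverted output.
Test 3 (A=1, B=0, C=0, D=1): fault-free N1=1, N2=0, N3=0, N4=1, N5=1 → 1; observed 1. Eliminates N2 stuck-at-1.
Only N1 stuck-at-0 is consistent with every test.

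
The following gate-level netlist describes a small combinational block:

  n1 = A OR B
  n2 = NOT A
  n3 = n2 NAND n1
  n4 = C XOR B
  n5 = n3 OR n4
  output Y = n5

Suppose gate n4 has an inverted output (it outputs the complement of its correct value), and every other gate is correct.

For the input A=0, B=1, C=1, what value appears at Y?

1

Propagate with n4 forced: n1=1, n2=1, n3=0, n4=1 [inverted output], n5=1.
So Y = 1. (Without the fault it would be 0.)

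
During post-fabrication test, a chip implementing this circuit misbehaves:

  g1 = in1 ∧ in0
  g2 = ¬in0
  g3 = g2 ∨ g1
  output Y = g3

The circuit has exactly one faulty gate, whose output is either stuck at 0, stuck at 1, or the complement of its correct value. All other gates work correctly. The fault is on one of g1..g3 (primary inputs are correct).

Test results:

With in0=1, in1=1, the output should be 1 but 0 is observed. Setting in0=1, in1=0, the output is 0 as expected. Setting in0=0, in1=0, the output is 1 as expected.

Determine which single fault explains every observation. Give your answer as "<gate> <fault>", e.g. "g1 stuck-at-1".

g1 stuck-at-0

Fault-free values for test 1 (in0=1, in1=1): g1=1, g2=0, g3=1, giving Y=1. Observed 0.
Test 1: faults giving observed 0 are {g1 stuck-at-0, g1 inverted output, g3 stuck-at-0, g3 inverted output}.
Test 2 (in0=1, in1=0): fault-free g1=0, g2=0, g3=0 → 0; observed 0. Eliminates g1 inverted output, g3 inverted output.
Test 3 (in0=0, in1=0): fault-free g1=0, g2=1, g3=1 → 1; observed 1. Eliminates g3 stuck-at-0.
Only g1 stuck-at-0 is consistent with every test.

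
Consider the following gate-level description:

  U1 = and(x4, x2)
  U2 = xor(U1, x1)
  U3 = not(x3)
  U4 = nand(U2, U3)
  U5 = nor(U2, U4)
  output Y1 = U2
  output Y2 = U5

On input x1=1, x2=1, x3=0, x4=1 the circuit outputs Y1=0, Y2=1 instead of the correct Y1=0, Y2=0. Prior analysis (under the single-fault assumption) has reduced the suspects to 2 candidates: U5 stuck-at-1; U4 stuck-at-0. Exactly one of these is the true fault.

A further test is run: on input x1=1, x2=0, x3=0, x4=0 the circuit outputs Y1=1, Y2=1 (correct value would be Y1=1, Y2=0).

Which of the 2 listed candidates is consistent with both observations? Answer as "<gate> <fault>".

Evaluate each candidate on input x1=1, x2=0, x3=0, x4=0:
  U5 stuck-at-1: U1=0, U2=1, U3=1, U4=0, U5=1 [stuck-at-1] → Y1=1, Y2=1 — matches
  U4 stuck-at-0: U1=0, U2=1, U3=1, U4=0 [stuck-at-0], U5=0 → Y1=1, Y2=0 — eliminated
Only U5 stuck-at-1 reproduces the observed Y1=1, Y2=1.

U5 stuck-at-1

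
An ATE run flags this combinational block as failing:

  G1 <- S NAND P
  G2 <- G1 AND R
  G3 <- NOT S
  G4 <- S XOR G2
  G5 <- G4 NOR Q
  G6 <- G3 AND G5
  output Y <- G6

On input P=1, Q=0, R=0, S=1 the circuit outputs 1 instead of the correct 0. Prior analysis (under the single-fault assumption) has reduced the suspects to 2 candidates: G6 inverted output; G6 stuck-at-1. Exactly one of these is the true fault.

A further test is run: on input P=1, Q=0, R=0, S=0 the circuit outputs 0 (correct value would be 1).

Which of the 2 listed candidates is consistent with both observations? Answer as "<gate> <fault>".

Evaluate each candidate on input P=1, Q=0, R=0, S=0:
  G6 inverted output: G1=1, G2=0, G3=1, G4=0, G5=1, G6=0 [inverted output] → 0 — matches
  G6 stuck-at-1: G1=1, G2=0, G3=1, G4=0, G5=1, G6=1 [stuck-at-1] → 1 — eliminated
Only G6 inverted output reproduces the observed 0.

G6 inverted output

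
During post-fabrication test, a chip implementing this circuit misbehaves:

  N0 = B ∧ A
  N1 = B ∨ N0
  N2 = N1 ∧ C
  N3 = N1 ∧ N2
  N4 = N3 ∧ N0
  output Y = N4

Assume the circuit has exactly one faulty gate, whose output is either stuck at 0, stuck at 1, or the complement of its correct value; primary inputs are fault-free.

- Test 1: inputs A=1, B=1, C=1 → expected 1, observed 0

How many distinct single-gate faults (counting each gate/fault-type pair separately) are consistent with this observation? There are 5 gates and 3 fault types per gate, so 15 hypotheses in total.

Fault-free: N0=1, N1=1, N2=1, N3=1, N4=1 → 1. Observed 0.
  N0: stuck-at-0, inverted output ✓; others ✗
  N1: stuck-at-0, inverted output ✓; others ✗
  N2: stuck-at-0, inverted output ✓; others ✗
  N3: stuck-at-0, inverted output ✓; others ✗
  N4: stuck-at-0, inverted output ✓; others ✗
Consistent faults: {N0 stuck-at-0, N0 inverted output, N1 stuck-at-0, N1 inverted output, N2 stuck-at-0, N2 inverted output, N3 stuck-at-0, N3 inverted output, N4 stuck-at-0, N4 inverted output} — 10 in all.

10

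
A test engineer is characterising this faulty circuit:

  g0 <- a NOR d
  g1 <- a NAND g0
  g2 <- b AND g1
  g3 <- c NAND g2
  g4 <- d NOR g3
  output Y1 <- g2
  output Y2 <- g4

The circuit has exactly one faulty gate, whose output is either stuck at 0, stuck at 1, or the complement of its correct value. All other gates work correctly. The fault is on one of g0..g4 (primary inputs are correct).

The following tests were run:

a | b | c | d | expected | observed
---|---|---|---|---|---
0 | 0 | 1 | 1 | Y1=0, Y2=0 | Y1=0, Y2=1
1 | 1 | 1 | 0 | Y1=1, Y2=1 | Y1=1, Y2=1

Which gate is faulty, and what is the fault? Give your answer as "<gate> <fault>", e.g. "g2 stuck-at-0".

g4 stuck-at-1

Fault-free values for test 1 (a=0, b=0, c=1, d=1): g0=0, g1=1, g2=0, g3=1, g4=0, giving Y1=0, Y2=0. Observed Y1=0, Y2=1.
Test 1: faults giving observed Y1=0, Y2=1 are {g4 stuck-at-1, g4 inverted output}.
Test 2 (a=1, b=1, c=1, d=0): fault-free g0=0, g1=1, g2=1, g3=0, g4=1 → Y1=1, Y2=1; observed Y1=1, Y2=1. Eliminates g4 inverted output.
Only g4 stuck-at-1 is consistent with every test.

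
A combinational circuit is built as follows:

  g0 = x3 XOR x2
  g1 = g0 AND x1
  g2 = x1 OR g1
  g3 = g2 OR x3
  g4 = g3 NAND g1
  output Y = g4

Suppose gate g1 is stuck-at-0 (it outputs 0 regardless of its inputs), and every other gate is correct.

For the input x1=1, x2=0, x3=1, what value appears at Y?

1

Propagate with g1 forced: g0=1, g1=0 [stuck-at-0], g2=1, g3=1, g4=1.
So Y = 1. (Without the fault it would be 0.)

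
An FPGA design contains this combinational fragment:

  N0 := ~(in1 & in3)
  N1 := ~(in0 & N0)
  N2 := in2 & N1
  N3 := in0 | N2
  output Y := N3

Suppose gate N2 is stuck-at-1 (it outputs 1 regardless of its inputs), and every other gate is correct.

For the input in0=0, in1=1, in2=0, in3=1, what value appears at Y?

Propagate with N2 forced: N0=0, N1=1, N2=1 [stuck-at-1], N3=1.
So Y = 1. (Without the fault it would be 0.)

1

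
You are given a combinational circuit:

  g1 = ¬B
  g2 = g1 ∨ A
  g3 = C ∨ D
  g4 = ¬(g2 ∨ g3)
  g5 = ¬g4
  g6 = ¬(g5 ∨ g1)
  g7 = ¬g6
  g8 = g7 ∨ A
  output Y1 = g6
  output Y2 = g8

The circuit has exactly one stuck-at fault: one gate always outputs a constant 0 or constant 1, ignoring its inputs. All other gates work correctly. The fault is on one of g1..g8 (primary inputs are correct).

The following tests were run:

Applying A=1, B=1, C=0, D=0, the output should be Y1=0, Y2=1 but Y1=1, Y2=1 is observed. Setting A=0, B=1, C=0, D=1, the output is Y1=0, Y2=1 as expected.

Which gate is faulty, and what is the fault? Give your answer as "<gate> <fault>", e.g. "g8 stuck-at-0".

g2 stuck-at-0

Fault-free values for test 1 (A=1, B=1, C=0, D=0): g1=0, g2=1, g3=0, g4=0, g5=1, g6=0, g7=1, g8=1, giving Y1=0, Y2=1. Observed Y1=1, Y2=1.
Test 1: faults giving observed Y1=1, Y2=1 are {g2 stuck-at-0, g4 stuck-at-1, g5 stuck-at-0, g6 stuck-at-1}.
Test 2 (A=0, B=1, C=0, D=1): fault-free g1=0, g2=0, g3=1, g4=0, g5=1, g6=0, g7=1, g8=1 → Y1=0, Y2=1; observed Y1=0, Y2=1. Eliminates g4 stuck-at-1, g5 stuck-at-0, g6 stuck-at-1.
Only g2 stuck-at-0 is consistent with every test.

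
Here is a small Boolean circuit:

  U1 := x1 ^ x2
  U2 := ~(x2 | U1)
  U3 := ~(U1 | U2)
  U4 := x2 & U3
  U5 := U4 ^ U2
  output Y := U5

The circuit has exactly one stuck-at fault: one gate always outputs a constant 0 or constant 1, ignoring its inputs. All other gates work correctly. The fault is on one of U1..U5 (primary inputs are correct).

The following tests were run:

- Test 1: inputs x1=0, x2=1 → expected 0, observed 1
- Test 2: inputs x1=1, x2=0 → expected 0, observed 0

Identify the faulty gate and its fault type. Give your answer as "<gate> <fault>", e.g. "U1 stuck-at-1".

Fault-free values for test 1 (x1=0, x2=1): U1=1, U2=0, U3=0, U4=0, U5=0, giving Y=0. Observed 1.
Test 1: faults giving observed 1 are {U1 stuck-at-0, U2 stuck-at-1, U3 stuck-at-1, U4 stuck-at-1, U5 stuck-at-1}.
Test 2 (x1=1, x2=0): fault-free U1=1, U2=0, U3=0, U4=0, U5=0 → 0; observed 0. Eliminates U1 stuck-at-0, U2 stuck-at-1, U4 stuck-at-1, U5 stuck-at-1.
Only U3 stuck-at-1 is consistent with every test.

U3 stuck-at-1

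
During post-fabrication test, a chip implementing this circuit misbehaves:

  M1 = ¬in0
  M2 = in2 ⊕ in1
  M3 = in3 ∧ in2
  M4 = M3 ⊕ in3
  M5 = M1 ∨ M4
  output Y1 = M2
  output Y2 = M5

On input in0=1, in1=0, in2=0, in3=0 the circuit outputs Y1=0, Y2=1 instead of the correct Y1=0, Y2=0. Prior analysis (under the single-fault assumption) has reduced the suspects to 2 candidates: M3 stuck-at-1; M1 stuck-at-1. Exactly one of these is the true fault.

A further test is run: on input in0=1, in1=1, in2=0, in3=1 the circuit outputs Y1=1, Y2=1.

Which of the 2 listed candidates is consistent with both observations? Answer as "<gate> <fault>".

Evaluate each candidate on input in0=1, in1=1, in2=0, in3=1:
  M3 stuck-at-1: M1=0, M2=1, M3=1 [stuck-at-1], M4=0, M5=0 → Y1=1, Y2=0 — eliminated
  M1 stuck-at-1: M1=1 [stuck-at-1], M2=1, M3=0, M4=1, M5=1 → Y1=1, Y2=1 — matches
Only M1 stuck-at-1 reproduces the observed Y1=1, Y2=1.

M1 stuck-at-1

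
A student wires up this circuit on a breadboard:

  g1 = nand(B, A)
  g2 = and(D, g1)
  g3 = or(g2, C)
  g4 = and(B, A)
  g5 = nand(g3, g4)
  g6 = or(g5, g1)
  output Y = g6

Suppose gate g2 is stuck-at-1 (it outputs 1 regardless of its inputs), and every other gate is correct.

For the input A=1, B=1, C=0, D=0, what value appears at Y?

Propagate with g2 forced: g1=0, g2=1 [stuck-at-1], g3=1, g4=1, g5=0, g6=0.
So Y = 0. (Without the fault it would be 1.)

0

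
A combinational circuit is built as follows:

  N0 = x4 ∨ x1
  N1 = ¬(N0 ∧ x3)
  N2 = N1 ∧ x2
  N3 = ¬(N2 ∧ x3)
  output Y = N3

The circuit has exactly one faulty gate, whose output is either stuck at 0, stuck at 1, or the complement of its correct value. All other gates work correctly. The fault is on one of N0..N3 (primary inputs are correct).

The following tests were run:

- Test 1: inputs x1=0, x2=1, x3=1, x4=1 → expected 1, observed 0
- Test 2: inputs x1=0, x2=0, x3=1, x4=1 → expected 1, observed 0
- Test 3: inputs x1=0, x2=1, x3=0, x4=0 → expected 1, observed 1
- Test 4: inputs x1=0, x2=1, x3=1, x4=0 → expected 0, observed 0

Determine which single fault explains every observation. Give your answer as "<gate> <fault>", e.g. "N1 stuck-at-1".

Fault-free values for test 1 (x1=0, x2=1, x3=1, x4=1): N0=1, N1=0, N2=0, N3=1, giving Y=1. Observed 0.
Test 1: faults giving observed 0 are {N0 stuck-at-0, N0 inverted output, N1 stuck-at-1, N1 inverted output, N2 stuck-at-1, N2 inverted output, N3 stuck-at-0, N3 inverted output}.
Test 2 (x1=0, x2=0, x3=1, x4=1): fault-free N0=1, N1=0, N2=0, N3=1 → 1; observed 0. Eliminates N0 stuck-at-0, N0 inverted output, N1 stuck-at-1, N1 inverted output.
Test 3 (x1=0, x2=1, x3=0, x4=0): fault-free N0=0, N1=1, N2=1, N3=1 → 1; observed 1. Eliminates N3 stuck-at-0, N3 inverted output.
Test 4 (x1=0, x2=1, x3=1, x4=0): fault-free N0=0, N1=1, N2=1, N3=0 → 0; observed 0. Eliminates N2 inverted output.
Only N2 stuck-at-1 is consistent with every test.

N2 stuck-at-1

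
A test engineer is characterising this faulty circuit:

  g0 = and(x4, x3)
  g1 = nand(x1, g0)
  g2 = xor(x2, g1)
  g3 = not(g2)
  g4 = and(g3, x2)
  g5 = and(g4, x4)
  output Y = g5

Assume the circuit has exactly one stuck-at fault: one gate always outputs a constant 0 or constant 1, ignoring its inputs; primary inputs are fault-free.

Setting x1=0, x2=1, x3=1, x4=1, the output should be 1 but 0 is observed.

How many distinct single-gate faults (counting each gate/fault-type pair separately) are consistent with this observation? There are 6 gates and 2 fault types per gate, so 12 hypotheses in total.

5

Fault-free: g0=1, g1=1, g2=0, g3=1, g4=1, g5=1 → 1. Observed 0.
  g0 stuck-at-0: output 1 ✗
  g0 stuck-at-1: output 1 ✗
  g1 stuck-at-0: output 0 ✓
  g1 stuck-at-1: output 1 ✗
  g2 stuck-at-0: output 1 ✗
  g2 stuck-at-1: output 0 ✓
  g3 stuck-at-0: output 0 ✓
  g3 stuck-at-1: output 1 ✗
  g4 stuck-at-0: output 0 ✓
  g4 stuck-at-1: output 1 ✗
  g5 stuck-at-0: output 0 ✓
  g5 stuck-at-1: output 1 ✗
Consistent faults: {g1 stuck-at-0, g2 stuck-at-1, g3 stuck-at-0, g4 stuck-at-0, g5 stuck-at-0} — 5 in all.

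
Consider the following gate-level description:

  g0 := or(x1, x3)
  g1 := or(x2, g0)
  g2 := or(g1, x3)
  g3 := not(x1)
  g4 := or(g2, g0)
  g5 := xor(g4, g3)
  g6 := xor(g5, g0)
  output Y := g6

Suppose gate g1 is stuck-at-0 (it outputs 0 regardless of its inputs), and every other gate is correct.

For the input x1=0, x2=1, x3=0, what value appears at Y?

Propagate with g1 forced: g0=0, g1=0 [stuck-at-0], g2=0, g3=1, g4=0, g5=1, g6=1.
So Y = 1. (Without the fault it would be 0.)

1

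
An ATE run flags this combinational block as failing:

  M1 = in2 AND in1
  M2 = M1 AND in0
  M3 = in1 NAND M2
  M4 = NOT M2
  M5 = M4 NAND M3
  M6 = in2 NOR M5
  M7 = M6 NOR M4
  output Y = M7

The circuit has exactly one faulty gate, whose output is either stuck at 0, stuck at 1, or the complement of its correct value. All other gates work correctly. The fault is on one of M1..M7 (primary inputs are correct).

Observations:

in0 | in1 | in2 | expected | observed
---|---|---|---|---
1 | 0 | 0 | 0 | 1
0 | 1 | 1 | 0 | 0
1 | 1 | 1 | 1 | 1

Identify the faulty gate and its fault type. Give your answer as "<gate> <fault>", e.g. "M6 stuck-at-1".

Fault-free values for test 1 (in0=1, in1=0, in2=0): M1=0, M2=0, M3=1, M4=1, M5=0, M6=1, M7=0, giving Y=0. Observed 1.
Test 1: faults giving observed 1 are {M1 stuck-at-1, M1 inverted output, M2 stuck-at-1, M2 inverted output, M4 stuck-at-0, M4 inverted output, M7 stuck-at-1, M7 inverted output}.
Test 2 (in0=0, in1=1, in2=1): fault-free M1=1, M2=0, M3=1, M4=1, M5=0, M6=0, M7=0 → 0; observed 0. Eliminates M2 stuck-at-1, M2 inverted output, M4 stuck-at-0, M4 inverted output, M7 stuck-at-1, M7 inverted output.
Test 3 (in0=1, in1=1, in2=1): fault-free M1=1, M2=1, M3=0, M4=0, M5=1, M6=0, M7=1 → 1; observed 1. Eliminates M1 inverted output.
Only M1 stuck-at-1 is consistent with every test.

M1 stuck-at-1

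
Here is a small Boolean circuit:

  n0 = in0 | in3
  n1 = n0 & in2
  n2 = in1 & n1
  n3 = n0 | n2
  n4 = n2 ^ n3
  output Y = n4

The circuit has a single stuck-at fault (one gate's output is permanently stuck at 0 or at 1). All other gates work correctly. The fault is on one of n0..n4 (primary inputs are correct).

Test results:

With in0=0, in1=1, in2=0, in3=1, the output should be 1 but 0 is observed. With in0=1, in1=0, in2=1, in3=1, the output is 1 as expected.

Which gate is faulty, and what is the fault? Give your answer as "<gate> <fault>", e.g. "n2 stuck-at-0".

n1 stuck-at-1

Fault-free values for test 1 (in0=0, in1=1, in2=0, in3=1): n0=1, n1=0, n2=0, n3=1, n4=1, giving Y=1. Observed 0.
Test 1: faults giving observed 0 are {n0 stuck-at-0, n1 stuck-at-1, n2 stuck-at-1, n3 stuck-at-0, n4 stuck-at-0}.
Test 2 (in0=1, in1=0, in2=1, in3=1): fault-free n0=1, n1=1, n2=0, n3=1, n4=1 → 1; observed 1. Eliminates n0 stuck-at-0, n2 stuck-at-1, n3 stuck-at-0, n4 stuck-at-0.
Only n1 stuck-at-1 is consistent with every test.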